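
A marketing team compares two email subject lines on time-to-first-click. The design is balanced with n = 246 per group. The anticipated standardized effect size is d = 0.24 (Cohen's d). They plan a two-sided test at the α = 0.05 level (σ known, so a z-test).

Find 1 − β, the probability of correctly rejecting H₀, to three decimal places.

Power ≈ 0.759

Noncentrality parameter: δ = d·√(n/2) = 0.24 × √(246/2) = 2.6617
Critical value for a two-sided test at α = 0.05: z_{α/2} = 1.960.
Power = Φ(δ − 1.960) + Φ(−δ − 1.960) = Φ(0.702) + Φ(-4.622) = 0.7586 + 0.0000 = 0.7586.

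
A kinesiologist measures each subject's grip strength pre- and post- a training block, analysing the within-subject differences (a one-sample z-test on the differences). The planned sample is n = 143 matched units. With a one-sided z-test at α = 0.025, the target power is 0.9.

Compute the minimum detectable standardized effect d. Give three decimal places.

d ≈ 0.271

Need Φ(δ − 1.960) = 0.9, so δ = 1.960 + 1.282 = 3.242.
δ = d·√n ⇒ d = δ/√n = 3.242/√143 = 0.2711.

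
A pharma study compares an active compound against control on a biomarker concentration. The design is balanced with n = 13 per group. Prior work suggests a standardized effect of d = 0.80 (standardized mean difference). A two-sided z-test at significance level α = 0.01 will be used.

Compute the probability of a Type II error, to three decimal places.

β ≈ 0.704

Noncentrality parameter: δ = d·√(n/2) = 0.80 × √(13/2) = 2.0396
Two-sided α = 0.01 → critical value z_{0.005} = 2.576.
Power = Φ(δ − 2.576) + Φ(−δ − 2.576) = Φ(-0.536) + Φ(-4.615) = 0.2959 + 0.0000 = 0.2959.
Type II error: β = 1 − power = 1 − 0.2959 = 0.7041.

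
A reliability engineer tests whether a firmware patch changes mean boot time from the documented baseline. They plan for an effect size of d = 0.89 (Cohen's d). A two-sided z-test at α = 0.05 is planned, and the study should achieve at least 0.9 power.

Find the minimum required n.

n = 14

For power 0.9 need Φ(δ − z_{0.025}) = 0.9, so δ = z_{0.025} + z_{0.10} = 1.960 + 1.282 = 3.242.
(Ignoring the negligible lower-tail rejection probability gives the usual closed-form inversion.)
δ = d·√n ⇒ n = (δ/d)² = (3.242 / 0.89)² = 13.27.
Round up to the next whole unit.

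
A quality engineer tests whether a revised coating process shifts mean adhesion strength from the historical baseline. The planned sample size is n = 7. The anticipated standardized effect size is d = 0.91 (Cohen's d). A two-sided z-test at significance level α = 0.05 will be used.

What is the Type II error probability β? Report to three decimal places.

β ≈ 0.327

Noncentrality parameter: δ = d·√n = 0.91 × √7 = 2.4076
Critical value for a two-sided test at α = 0.05: z_{α/2} = 1.960.
Power = Φ(δ − 1.960) + Φ(−δ − 1.960) = Φ(0.448) + Φ(-4.368) = 0.6728 + 0.0000 = 0.6728.
Type II error: β = 1 − power = 1 − 0.6728 = 0.3272.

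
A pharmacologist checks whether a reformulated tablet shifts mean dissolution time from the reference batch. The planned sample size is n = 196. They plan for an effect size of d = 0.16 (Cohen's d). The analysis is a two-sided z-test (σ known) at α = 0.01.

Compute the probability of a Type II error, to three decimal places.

β ≈ 0.631

Noncentrality parameter: λ = d·√n = 0.16 × √196 = 2.2400
Critical value for a two-sided test at α = 0.01: z_{α/2} = 2.576.
Power = Φ(λ − 2.576) + Φ(−λ − 2.576) = Φ(-0.336) + Φ(-4.816) = 0.3685 + 0.0000 = 0.3685.
Type II error: β = 1 − power = 1 − 0.3685 = 0.6315.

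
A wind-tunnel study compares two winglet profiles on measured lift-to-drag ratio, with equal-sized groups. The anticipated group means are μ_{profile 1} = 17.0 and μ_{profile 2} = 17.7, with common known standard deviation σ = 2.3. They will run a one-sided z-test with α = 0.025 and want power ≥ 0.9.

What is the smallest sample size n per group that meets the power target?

Standardized effect: d = |μ_{profile 1} − μ_{profile 2}| / σ = |17.0 − 17.7| / 2.3 = 0.3043
Set Φ(δ − 1.960) = 0.9; then δ − 1.960 = Φ⁻¹(0.9) = 1.282, giving δ = 3.242.
δ = d·√(n/2) ⇒ n = 2(δ/d)² = 2 × (3.242 / 0.3043)² = 226.87.
Round up to the next whole unit.

n = 227 per group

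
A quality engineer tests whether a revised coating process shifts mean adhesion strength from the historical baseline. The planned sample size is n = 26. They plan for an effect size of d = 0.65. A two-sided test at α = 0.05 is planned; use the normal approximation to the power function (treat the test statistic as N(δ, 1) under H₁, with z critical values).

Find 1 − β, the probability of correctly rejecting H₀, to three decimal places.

Noncentrality parameter: λ = d·√n = 0.65 × √26 = 3.3144
Critical value for a two-sided test at α = 0.05: z_{α/2} = 1.960.
Power = Φ(λ − 1.960) + Φ(−λ − 1.960) = Φ(1.354) + Φ(-5.274) = 0.9122 + 0.0000 = 0.9122.

Power ≈ 0.912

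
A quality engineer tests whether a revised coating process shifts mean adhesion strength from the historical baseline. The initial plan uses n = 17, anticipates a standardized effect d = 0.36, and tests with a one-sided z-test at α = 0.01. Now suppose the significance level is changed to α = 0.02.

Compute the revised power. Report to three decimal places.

Power ≈ 0.285

δ = d·√n = 0.36 × √17 = 1.4843 (unchanged). New critical value: z_{0.02} = 2.054.
Revised power = Φ(δ − 2.054) = Φ(-0.569) = 0.2845.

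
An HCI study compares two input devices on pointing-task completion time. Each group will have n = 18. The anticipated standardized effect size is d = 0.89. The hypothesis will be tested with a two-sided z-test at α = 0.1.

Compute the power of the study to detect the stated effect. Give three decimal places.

Power ≈ 0.847

Noncentrality parameter: δ = d·√(n/2) = 0.89 × √(18/2) = 2.6700
Two-sided α = 0.1 → critical value z_{0.05} = 1.645.
Power = Φ(δ − 1.645) + Φ(−δ − 1.645) = Φ(1.025) + Φ(-4.315) = 0.8474 + 0.0000 = 0.8474.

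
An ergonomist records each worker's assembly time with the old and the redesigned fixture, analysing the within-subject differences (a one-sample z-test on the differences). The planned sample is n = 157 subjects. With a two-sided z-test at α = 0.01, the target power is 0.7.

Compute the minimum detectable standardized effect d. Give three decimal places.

Need Φ(δ − 2.576) = 0.7, so δ = 2.576 + 0.524 = 3.100.
(The second rejection-region term Φ(−δ − z_{α/2}) is negligible and dropped.)
δ = d·√n ⇒ d = δ/√n = 3.100/√157 = 0.2474.

d ≈ 0.247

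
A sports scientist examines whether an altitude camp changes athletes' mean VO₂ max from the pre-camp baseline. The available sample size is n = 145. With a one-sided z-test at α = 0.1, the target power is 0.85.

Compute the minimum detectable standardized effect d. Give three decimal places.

d ≈ 0.192

Need Φ(δ − 1.282) = 0.85, so δ = 1.282 + 1.036 = 2.318.
δ = d·√n ⇒ d = δ/√n = 2.318/√145 = 0.1925.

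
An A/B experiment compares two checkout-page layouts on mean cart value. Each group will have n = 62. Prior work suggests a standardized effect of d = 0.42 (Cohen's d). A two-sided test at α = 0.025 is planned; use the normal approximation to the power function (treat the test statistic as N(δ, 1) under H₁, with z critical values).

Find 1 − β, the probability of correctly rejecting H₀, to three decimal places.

Power ≈ 0.539

Noncentrality parameter: λ = d·√(n/2) = 0.42 × √(62/2) = 2.3385
Two-sided α = 0.025 → critical value z_{0.0125} = 2.241.
Power = Φ(λ − 2.241) + Φ(−λ − 2.241) = Φ(0.097) + Φ(-4.580) = 0.5387 + 0.0000 = 0.5387.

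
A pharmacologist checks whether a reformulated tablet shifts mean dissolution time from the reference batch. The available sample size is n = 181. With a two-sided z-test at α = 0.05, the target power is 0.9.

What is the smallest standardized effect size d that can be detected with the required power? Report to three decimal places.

Need Φ(δ − 1.960) = 0.9, so δ = 1.960 + 1.282 = 3.242.
(The second rejection-region term Φ(−δ − z_{α/2}) is negligible and dropped.)
δ = d·√n ⇒ d = δ/√n = 3.242/√181 = 0.2409.

d ≈ 0.241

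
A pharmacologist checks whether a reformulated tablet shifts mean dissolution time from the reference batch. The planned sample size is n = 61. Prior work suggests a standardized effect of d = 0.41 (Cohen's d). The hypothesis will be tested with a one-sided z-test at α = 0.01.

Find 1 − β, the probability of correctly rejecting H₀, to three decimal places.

Power ≈ 0.809

Noncentrality parameter: δ = d·√n = 0.41 × √61 = 3.2022
Critical value for a one-sided test at α = 0.01: z_α = 2.326.
Power = P(Z > 2.326 − δ) = Φ(0.876) = 0.8094.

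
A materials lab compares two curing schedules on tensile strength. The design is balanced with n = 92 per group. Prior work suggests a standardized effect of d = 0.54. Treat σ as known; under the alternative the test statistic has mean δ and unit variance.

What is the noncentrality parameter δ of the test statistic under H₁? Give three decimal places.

δ ≈ 3.662

The noncentrality parameter scales effect size by the design's sample-size factor: δ = d·√(n/2) = 0.54 × √(92/2) = 3.6625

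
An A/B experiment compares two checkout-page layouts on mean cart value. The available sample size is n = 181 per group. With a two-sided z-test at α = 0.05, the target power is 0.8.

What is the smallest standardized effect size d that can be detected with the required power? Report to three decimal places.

d ≈ 0.294

Required noncentrality: δ = z_{0.025} + z_{0.20} = 1.960 + 0.842 = 2.802.
(Lower-tail contribution to power is negligible for δ > 0.)
δ = d·√(n/2) ⇒ d = δ/√(n/2) = 2.802/√(181/2) = 0.2945.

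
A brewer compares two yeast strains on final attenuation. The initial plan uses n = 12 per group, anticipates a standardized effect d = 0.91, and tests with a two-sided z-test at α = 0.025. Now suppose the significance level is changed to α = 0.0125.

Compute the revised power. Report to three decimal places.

Power ≈ 0.394

δ = d·√(n/2) = 0.91 × √(12/2) = 2.2290 (unchanged). New critical value: z_{0.0063} = 2.498.
Revised power = Φ(δ − 2.498) + Φ(−δ − 2.498) = Φ(-0.269) + Φ(-4.727) = 0.3941 + 0.0000 = 0.3941.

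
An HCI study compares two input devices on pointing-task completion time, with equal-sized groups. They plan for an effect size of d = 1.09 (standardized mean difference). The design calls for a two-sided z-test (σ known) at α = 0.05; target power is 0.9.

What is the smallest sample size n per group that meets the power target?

For power 0.9 need Φ(δ − z_{0.025}) = 0.9, so δ = z_{0.025} + z_{0.10} = 1.960 + 1.282 = 3.242.
(The Φ(−δ − z_{α/2}) term is vanishingly small for δ > 0 and is dropped in the standard sample-size formula.)
δ = d·√(n/2) ⇒ n = 2(δ/d)² = 2 × (3.242 / 1.09)² = 17.69.
Round up to the next whole unit.

n = 18 per group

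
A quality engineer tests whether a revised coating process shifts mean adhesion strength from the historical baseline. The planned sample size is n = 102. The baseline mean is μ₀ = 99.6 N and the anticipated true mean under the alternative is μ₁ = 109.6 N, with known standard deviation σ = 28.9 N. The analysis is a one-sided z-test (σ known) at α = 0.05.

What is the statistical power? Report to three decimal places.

Power ≈ 0.968

Standardized effect: d = |μ₁ − μ₀| / σ = |109.6 − 99.6| / 28.9 = 0.3460
Noncentrality parameter: δ = d·√n = 0.3460 × √102 = 3.4946
Critical value for a one-sided test at α = 0.05: z_α = 1.645.
Power = P(Z > 1.645 − δ) = Φ(1.850) = 0.9678.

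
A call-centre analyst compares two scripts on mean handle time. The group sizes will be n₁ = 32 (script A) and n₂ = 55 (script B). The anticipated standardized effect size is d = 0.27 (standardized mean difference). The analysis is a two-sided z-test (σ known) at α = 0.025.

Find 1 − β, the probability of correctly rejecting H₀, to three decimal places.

Noncentrality parameter: δ = d / √(1/n₁ + 1/n₂) = 0.27 / √(1/32 + 1/55) = 1.2144
Critical value for a two-sided test at α = 0.025: z_{α/2} = 2.241.
Power = Φ(δ − 2.241) + Φ(−δ − 2.241) = Φ(-1.027) + Φ(-3.456) = 0.1522 + 0.0003 = 0.1525.

Power ≈ 0.152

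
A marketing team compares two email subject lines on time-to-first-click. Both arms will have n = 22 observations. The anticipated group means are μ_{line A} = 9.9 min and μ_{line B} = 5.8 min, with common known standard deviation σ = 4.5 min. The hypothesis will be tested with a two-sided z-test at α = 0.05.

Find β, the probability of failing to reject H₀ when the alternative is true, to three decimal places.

β ≈ 0.144

Standardized effect: d = |μ_{line A} − μ_{line B}| / σ = |9.9 − 5.8| / 4.5 = 0.9111
Noncentrality parameter: λ = d·√(n/2) = 0.9111 × √(22/2) = 3.0218
Two-sided α = 0.05 → critical value z_{0.025} = 1.960.
Power = Φ(λ − 1.960) + Φ(−λ − 1.960) = Φ(1.062) + Φ(-4.982) = 0.8558 + 0.0000 = 0.8558.
Type II error: β = 1 − power = 1 − 0.8558 = 0.1442.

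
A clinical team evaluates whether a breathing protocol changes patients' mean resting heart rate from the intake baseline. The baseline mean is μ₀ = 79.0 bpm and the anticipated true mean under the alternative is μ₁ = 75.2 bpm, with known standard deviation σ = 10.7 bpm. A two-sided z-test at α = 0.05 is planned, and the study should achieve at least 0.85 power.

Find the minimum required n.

n = 72

Standardized effect: d = |μ₁ − μ₀| / σ = |75.2 − 79.0| / 10.7 = 0.3551
Set Φ(δ − 1.960) = 0.85; then δ − 1.960 = Φ⁻¹(0.85) = 1.036, giving δ = 2.996.
(Ignoring the negligible lower-tail rejection probability gives the usual closed-form inversion.)
δ = d·√n ⇒ n = (δ/d)² = (2.996 / 0.3551)² = 71.19.
Rounding up, n = 72.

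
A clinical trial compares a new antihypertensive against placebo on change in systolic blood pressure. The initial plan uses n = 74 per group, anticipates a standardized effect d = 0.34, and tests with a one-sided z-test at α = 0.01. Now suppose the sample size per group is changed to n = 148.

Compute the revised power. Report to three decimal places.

Power ≈ 0.725

With n = 148 per group: δ = d·√(n/2) = 0.34 × √(148/2) = 2.9248. Critical value z_{0.01} = 2.326.
Revised power = P(Z > 2.326 − δ) = Φ(0.598) = 0.7252.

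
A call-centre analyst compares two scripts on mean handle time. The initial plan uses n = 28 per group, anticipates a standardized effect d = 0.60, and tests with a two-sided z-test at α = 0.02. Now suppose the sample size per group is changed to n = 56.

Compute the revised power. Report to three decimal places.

With n = 56 per group: δ = d·√(n/2) = 0.60 × √(56/2) = 3.1749. Critical value z_{0.01} = 2.326.
Revised power = Φ(δ − 2.326) + Φ(−δ − 2.326) = Φ(0.849) + Φ(-5.501) = 0.8019 + 0.0000 = 0.8019.

Power ≈ 0.802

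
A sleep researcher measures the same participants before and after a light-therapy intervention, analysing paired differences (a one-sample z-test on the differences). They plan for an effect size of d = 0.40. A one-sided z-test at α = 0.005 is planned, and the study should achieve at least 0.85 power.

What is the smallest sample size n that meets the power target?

n = 82

Set Φ(δ − 2.576) = 0.85; then δ − 2.576 = Φ⁻¹(0.85) = 1.036, giving δ = 3.612.
δ = d·√n ⇒ n = (δ/d)² = (3.612 / 0.40)² = 81.55.
Round up to the next whole unit.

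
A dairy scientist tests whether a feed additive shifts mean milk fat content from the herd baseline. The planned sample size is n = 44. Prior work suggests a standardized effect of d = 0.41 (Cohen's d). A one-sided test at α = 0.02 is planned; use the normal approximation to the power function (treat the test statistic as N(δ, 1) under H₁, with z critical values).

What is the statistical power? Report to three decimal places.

Power ≈ 0.747

Noncentrality parameter: δ = d·√n = 0.41 × √44 = 2.7196
Critical value for a one-sided test at α = 0.02: z_α = 2.054.
Power = Φ(δ − 2.054) = Φ(0.666) = 0.7473.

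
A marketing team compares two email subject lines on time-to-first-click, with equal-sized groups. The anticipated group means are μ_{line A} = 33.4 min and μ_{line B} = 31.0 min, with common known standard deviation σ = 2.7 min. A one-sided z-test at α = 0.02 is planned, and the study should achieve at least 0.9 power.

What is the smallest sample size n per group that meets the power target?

Standardized effect: d = |μ_{line A} − μ_{line B}| / σ = |33.4 − 31.0| / 2.7 = 0.8889
For power 0.9 need Φ(δ − z_{0.02}) = 0.9, so δ = z_{0.02} + z_{0.10} = 2.054 + 1.282 = 3.335.
δ = d·√(n/2) ⇒ n = 2(δ/d)² = 2 × (3.335 / 0.8889)² = 28.16.
Rounding up, n = 29 per group.

n = 29 per group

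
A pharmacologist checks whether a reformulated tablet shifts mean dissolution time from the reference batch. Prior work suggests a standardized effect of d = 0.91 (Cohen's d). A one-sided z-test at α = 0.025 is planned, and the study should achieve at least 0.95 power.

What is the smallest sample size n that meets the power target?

n = 16

Set Φ(δ − 1.960) = 0.95; then δ − 1.960 = Φ⁻¹(0.95) = 1.645, giving δ = 3.605.
δ = d·√n ⇒ n = (δ/d)² = (3.605 / 0.91)² = 15.69.
Round up to the next whole unit.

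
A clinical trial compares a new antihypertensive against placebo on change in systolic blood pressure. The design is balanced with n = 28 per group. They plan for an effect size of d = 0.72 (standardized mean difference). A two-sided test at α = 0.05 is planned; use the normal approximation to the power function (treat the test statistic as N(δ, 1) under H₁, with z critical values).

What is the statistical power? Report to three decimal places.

Power ≈ 0.769

Noncentrality parameter: δ = d·√(n/2) = 0.72 × √(28/2) = 2.6940
Critical value for a two-sided test at α = 0.05: z_{α/2} = 1.960.
Power = Φ(δ − 1.960) + Φ(−δ − 1.960) = Φ(0.734) + Φ(-4.654) = 0.7685 + 0.0000 = 0.7685.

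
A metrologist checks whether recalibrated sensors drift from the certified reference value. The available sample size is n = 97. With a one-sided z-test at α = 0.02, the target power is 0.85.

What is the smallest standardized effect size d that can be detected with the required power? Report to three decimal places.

Need Φ(δ − 2.054) = 0.85, so δ = 2.054 + 1.036 = 3.090.
δ = d·√n ⇒ d = δ/√n = 3.090/√97 = 0.3138.

d ≈ 0.314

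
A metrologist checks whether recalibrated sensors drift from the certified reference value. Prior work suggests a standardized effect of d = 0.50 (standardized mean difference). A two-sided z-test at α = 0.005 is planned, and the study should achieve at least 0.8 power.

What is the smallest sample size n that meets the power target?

Set Φ(δ − 2.807) = 0.8; then δ − 2.807 = Φ⁻¹(0.8) = 0.842, giving δ = 3.649.
(For δ > 0 the lower-tail rejection region contributes negligibly to power, so the one-term inversion is standard.)
δ = d·√n ⇒ n = (δ/d)² = (3.649 / 0.50)² = 53.25.
Rounding up, n = 54.

n = 54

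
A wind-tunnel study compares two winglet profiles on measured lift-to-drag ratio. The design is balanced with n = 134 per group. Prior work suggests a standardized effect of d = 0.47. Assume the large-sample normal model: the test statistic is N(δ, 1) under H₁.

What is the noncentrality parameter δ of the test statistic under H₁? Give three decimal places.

δ = d·√(n/2) = 0.47 × √(134/2) = 3.8471

δ ≈ 3.847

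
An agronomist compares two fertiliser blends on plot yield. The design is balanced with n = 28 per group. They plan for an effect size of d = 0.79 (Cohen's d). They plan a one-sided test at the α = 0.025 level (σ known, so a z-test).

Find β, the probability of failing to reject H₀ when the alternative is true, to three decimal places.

β ≈ 0.160

Noncentrality parameter: δ = d·√(n/2) = 0.79 × √(28/2) = 2.9559
One-sided α = 0.025 → critical value z_{0.025} = 1.960.
Power = P(Z > 1.960 − δ) = Φ(0.996) = 0.8404.
Type II error: β = 1 − power = 1 − 0.8404 = 0.1596.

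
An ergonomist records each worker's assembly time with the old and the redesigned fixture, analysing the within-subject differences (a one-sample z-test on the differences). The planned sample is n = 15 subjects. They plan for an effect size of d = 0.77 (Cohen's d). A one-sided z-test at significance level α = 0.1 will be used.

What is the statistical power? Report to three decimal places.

Power ≈ 0.955

Noncentrality parameter: λ = d·√n = 0.77 × √15 = 2.9822
One-sided α = 0.1 → critical value z_{0.1} = 1.282.
Power = P(Z > 1.282 − λ) = Φ(1.701) = 0.9555.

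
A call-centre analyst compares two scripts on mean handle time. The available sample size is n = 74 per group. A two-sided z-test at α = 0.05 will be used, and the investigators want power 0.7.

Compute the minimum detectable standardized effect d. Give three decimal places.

d ≈ 0.408

Required noncentrality: δ = z_{0.025} + z_{0.30} = 1.960 + 0.524 = 2.484.
(The second rejection-region term Φ(−δ − z_{α/2}) is negligible and dropped.)
δ = d·√(n/2) ⇒ d = δ/√(n/2) = 2.484/√(74/2) = 0.4084.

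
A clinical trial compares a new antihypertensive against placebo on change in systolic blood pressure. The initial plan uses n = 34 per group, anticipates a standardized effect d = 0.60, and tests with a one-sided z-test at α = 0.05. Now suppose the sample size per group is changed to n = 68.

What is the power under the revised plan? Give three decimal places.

Power ≈ 0.968

With n = 68 per group: δ = d·√(n/2) = 0.60 × √(68/2) = 3.4986. Critical value z_{0.05} = 1.645.
Revised power = Φ(δ − 1.645) = Φ(1.854) = 0.9681.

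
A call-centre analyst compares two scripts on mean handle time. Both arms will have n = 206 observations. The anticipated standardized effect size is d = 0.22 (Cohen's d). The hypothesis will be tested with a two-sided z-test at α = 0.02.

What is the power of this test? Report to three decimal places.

Noncentrality parameter: δ = d·√(n/2) = 0.22 × √(206/2) = 2.2328
Critical value for a two-sided test at α = 0.02: z_{α/2} = 2.326.
Power = Φ(δ − 2.326) + Φ(−δ − 2.326) = Φ(-0.094) + Φ(-4.559) = 0.4627 + 0.0000 = 0.4627.

Power ≈ 0.463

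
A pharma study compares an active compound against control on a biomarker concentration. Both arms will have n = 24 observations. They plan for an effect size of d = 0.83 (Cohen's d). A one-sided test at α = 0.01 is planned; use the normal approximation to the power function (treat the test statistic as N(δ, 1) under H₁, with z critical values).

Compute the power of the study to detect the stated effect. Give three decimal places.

Noncentrality parameter: δ = d·√(n/2) = 0.83 × √(24/2) = 2.8752
Critical value for a one-sided test at α = 0.01: z_α = 2.326.
Power = P(Z > 2.326 − δ) = Φ(0.549) = 0.7084.

Power ≈ 0.708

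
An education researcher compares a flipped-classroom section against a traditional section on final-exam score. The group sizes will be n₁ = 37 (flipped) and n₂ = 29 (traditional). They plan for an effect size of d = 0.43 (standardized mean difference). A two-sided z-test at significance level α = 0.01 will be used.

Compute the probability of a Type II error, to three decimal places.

β ≈ 0.800

Noncentrality parameter: δ = d / √(1/n₁ + 1/n₂) = 0.43 / √(1/37 + 1/29) = 1.7338
Critical value for a two-sided test at α = 0.01: z_{α/2} = 2.576.
Power = Φ(δ − 2.576) + Φ(−δ − 2.576) = Φ(-0.842) + Φ(-4.310) = 0.1999 + 0.0000 = 0.1999.
Type II error: β = 1 − power = 1 − 0.1999 = 0.8001.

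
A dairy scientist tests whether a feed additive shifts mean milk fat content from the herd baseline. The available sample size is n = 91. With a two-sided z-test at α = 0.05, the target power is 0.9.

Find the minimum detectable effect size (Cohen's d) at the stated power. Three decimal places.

Required noncentrality: δ = z_{0.025} + z_{0.10} = 1.960 + 1.282 = 3.242.
(Lower-tail contribution to power is negligible for δ > 0.)
δ = d·√n ⇒ d = δ/√n = 3.242/√91 = 0.3398.

d ≈ 0.340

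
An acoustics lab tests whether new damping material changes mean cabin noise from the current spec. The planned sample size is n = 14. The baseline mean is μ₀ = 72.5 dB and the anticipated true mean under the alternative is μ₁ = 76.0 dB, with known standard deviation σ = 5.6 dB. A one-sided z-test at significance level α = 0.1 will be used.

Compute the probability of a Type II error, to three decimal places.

β ≈ 0.145

Standardized effect: d = |μ₁ − μ₀| / σ = |76.0 − 72.5| / 5.6 = 0.6250
Noncentrality parameter: δ = d·√n = 0.6250 × √14 = 2.3385
Critical value for a one-sided test at α = 0.1: z_α = 1.282.
Power = Φ(δ − 1.282) = Φ(1.057) = 0.8547.
Type II error: β = 1 − power = 1 − 0.8547 = 0.1453.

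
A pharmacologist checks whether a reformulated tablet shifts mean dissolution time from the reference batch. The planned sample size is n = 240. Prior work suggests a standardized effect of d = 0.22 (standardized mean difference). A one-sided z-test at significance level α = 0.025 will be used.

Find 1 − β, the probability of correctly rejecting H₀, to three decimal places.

Power ≈ 0.926

Noncentrality parameter: δ = d·√n = 0.22 × √240 = 3.4082
Critical value for a one-sided test at α = 0.025: z_α = 1.960.
Power = Φ(δ − 1.960) = Φ(1.448) = 0.9262.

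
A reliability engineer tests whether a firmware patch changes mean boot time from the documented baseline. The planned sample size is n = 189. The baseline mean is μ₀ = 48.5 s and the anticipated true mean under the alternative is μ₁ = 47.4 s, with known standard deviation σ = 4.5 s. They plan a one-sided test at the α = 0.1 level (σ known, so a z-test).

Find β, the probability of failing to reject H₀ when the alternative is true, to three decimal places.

β ≈ 0.019

Standardized effect: d = |μ₁ − μ₀| / σ = |47.4 − 48.5| / 4.5 = 0.2444
Noncentrality parameter: λ = d·√n = 0.2444 × √189 = 3.3606
One-sided α = 0.1 → critical value z_{0.1} = 1.282.
Power = Φ(λ − 1.282) = Φ(2.079) = 0.9812.
Type II error: β = 1 − power = 1 − 0.9812 = 0.0188.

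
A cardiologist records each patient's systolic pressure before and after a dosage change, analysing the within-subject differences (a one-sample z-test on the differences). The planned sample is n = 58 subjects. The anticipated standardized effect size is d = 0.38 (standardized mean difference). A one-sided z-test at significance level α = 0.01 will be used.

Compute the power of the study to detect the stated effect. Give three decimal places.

Power ≈ 0.715

Noncentrality parameter: δ = d·√n = 0.38 × √58 = 2.8940
Critical value for a one-sided test at α = 0.01: z_α = 2.326.
Power = P(Z > 2.326 − δ) = Φ(0.568) = 0.7149.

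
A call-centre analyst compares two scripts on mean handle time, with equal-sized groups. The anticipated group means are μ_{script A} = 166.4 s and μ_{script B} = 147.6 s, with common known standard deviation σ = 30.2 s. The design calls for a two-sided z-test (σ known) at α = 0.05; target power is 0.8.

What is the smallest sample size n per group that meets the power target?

Standardized effect: d = |μ_{script A} − μ_{script B}| / σ = |166.4 − 147.6| / 30.2 = 0.6225
For power 0.8 need Φ(δ − z_{0.025}) = 0.8, so δ = z_{0.025} + z_{0.20} = 1.960 + 0.842 = 2.802.
(The Φ(−δ − z_{α/2}) term is vanishingly small for δ > 0 and is dropped in the standard sample-size formula.)
δ = d·√(n/2) ⇒ n = 2(δ/d)² = 2 × (2.802 / 0.6225)² = 40.51.
Rounding up, n = 41 per group.

n = 41 per group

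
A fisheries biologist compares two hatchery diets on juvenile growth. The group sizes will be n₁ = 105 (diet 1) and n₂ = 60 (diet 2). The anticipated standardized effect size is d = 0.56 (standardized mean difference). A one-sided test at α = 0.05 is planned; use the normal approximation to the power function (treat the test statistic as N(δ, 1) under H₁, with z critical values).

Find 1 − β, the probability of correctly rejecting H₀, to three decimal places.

Noncentrality parameter: δ = d / √(1/n₁ + 1/n₂) = 0.56 / √(1/105 + 1/60) = 3.4603
Critical value for a one-sided test at α = 0.05: z_α = 1.645.
Power = P(Z > 1.645 − δ) = Φ(1.815) = 0.9653.

Power ≈ 0.965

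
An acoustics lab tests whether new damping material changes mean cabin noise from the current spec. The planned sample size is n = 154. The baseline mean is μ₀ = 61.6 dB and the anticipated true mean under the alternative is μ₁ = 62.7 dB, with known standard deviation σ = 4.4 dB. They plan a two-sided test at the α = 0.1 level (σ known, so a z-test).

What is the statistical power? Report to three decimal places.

Standardized effect: d = |μ₁ − μ₀| / σ = |62.7 − 61.6| / 4.4 = 0.2500
Noncentrality parameter: δ = d·√n = 0.2500 × √154 = 3.1024
Critical value for a two-sided test at α = 0.1: z_{α/2} = 1.645.
Power = Φ(δ − 1.645) + Φ(−δ − 1.645) = Φ(1.458) + Φ(-4.747) = 0.9275 + 0.0000 = 0.9275.

Power ≈ 0.928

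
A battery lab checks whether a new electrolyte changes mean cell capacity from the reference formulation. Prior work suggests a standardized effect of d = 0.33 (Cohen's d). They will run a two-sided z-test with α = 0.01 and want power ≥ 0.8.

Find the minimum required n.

n = 108

For power 0.8 need Φ(δ − z_{0.005}) = 0.8, so δ = z_{0.005} + z_{0.20} = 2.576 + 0.842 = 3.417.
(The Φ(−δ − z_{α/2}) term is vanishingly small for δ > 0 and is dropped in the standard sample-size formula.)
δ = d·√n ⇒ n = (δ/d)² = (3.417 / 0.33)² = 107.24.
Rounding up, n = 108.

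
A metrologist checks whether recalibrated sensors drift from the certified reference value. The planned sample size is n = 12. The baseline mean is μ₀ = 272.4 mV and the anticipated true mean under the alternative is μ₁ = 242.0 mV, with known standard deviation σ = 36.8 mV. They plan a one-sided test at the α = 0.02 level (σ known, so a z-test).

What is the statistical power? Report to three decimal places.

Power ≈ 0.790

Standardized effect: d = |μ₁ − μ₀| / σ = |242.0 − 272.4| / 36.8 = 0.8261
Noncentrality parameter: δ = d·√n = 0.8261 × √12 = 2.8616
Critical value for a one-sided test at α = 0.02: z_α = 2.054.
Power = Φ(δ − 2.054) = Φ(0.808) = 0.7904.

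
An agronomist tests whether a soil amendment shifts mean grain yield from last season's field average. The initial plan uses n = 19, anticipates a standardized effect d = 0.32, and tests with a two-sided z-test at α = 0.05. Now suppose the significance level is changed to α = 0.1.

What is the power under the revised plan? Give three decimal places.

Power ≈ 0.402

δ = d·√n = 0.32 × √19 = 1.3948 (unchanged). New critical value: z_{0.05} = 1.645.
Revised power = Φ(δ − 1.645) + Φ(−δ − 1.645) = Φ(-0.250) + Φ(-3.040) = 0.4013 + 0.0012 = 0.4025.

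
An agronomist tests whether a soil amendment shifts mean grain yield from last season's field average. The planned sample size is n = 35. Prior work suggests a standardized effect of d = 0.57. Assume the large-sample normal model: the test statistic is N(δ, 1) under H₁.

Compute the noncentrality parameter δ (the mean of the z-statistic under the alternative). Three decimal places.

δ ≈ 3.372

δ = d·√n = 0.57 × √35 = 3.3722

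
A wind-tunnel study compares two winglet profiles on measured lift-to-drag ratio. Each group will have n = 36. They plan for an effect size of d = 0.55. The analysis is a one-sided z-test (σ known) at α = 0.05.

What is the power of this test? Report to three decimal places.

Power ≈ 0.754

Noncentrality parameter: λ = d·√(n/2) = 0.55 × √(36/2) = 2.3335
One-sided α = 0.05 → critical value z_{0.05} = 1.645.
Power = Φ(λ − 1.645) = Φ(0.689) = 0.7545.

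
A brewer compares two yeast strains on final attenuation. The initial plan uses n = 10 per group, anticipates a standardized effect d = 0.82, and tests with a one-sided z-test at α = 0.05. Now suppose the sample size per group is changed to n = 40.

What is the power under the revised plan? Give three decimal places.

With n = 40 per group: δ = d·√(n/2) = 0.82 × √(40/2) = 3.6672. Critical value z_{0.05} = 1.645.
Revised power = Φ(δ − 1.645) = Φ(2.022) = 0.9784.

Power ≈ 0.978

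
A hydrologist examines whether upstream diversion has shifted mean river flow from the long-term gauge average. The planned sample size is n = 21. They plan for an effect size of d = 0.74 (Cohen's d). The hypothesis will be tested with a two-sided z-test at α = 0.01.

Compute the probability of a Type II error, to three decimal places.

β ≈ 0.207

Noncentrality parameter: δ = d·√n = 0.74 × √21 = 3.3911
Critical value for a two-sided test at α = 0.01: z_{α/2} = 2.576.
Power = Φ(δ − 2.576) + Φ(−δ − 2.576) = Φ(0.815) + Φ(-5.967) = 0.7925 + 0.0000 = 0.7925.
Type II error: β = 1 − power = 1 − 0.7925 = 0.2075.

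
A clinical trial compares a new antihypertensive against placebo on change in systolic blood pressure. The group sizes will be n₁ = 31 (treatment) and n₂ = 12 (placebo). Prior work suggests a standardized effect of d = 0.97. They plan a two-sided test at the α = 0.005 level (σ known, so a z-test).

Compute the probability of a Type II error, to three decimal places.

Noncentrality parameter: δ = d / √(1/n₁ + 1/n₂) = 0.97 / √(1/31 + 1/12) = 2.8530
Critical value for a two-sided test at α = 0.005: z_{α/2} = 2.807.
Power = Φ(δ − 2.807) + Φ(−δ − 2.807) = Φ(0.046) + Φ(-5.660) = 0.5184 + 0.0000 = 0.5184.
Type II error: β = 1 − power = 1 − 0.5184 = 0.4816.

β ≈ 0.482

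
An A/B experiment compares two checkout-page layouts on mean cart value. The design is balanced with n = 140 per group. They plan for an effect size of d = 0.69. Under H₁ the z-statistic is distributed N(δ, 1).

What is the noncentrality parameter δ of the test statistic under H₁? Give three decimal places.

δ ≈ 5.773

δ = d·√(n/2) = 0.69 × √(140/2) = 5.7730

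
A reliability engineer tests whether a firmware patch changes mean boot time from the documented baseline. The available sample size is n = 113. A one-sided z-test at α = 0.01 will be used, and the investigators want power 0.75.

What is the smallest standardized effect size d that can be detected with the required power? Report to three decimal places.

d ≈ 0.282

Required noncentrality: δ = z_{0.01} + z_{0.25} = 2.326 + 0.674 = 3.001.
δ = d·√n ⇒ d = δ/√n = 3.001/√113 = 0.2823.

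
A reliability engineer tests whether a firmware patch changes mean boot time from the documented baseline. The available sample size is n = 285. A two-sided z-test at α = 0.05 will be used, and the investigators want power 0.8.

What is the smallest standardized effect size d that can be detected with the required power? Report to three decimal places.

d ≈ 0.166

Required noncentrality: δ = z_{0.025} + z_{0.20} = 1.960 + 0.842 = 2.802.
(The second rejection-region term Φ(−δ − z_{α/2}) is negligible and dropped.)
δ = d·√n ⇒ d = δ/√n = 2.802/√285 = 0.1660.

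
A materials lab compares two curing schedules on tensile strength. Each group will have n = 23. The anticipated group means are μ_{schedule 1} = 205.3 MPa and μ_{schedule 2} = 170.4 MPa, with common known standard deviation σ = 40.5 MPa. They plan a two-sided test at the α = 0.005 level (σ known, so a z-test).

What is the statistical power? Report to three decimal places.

Standardized effect: d = |μ_{schedule 1} − μ_{schedule 2}| / σ = |205.3 − 170.4| / 40.5 = 0.8617
Noncentrality parameter: δ = d·√(n/2) = 0.8617 × √(23/2) = 2.9223
Two-sided α = 0.005 → critical value z_{0.0025} = 2.807.
Power = Φ(δ − 2.807) + Φ(−δ − 2.807) = Φ(0.115) + Φ(-5.729) = 0.5459 + 0.0000 = 0.5459.

Power ≈ 0.546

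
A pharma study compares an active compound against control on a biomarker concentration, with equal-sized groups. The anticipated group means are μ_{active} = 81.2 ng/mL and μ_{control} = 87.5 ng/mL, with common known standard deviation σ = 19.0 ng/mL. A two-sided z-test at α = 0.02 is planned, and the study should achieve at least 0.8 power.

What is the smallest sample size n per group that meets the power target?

Standardized effect: d = |μ_{active} − μ_{control}| / σ = |81.2 − 87.5| / 19.0 = 0.3316
For power 0.8 need Φ(δ − z_{0.01}) = 0.8, so δ = z_{0.01} + z_{0.20} = 2.326 + 0.842 = 3.168.
(Ignoring the negligible lower-tail rejection probability gives the usual closed-form inversion.)
δ = d·√(n/2) ⇒ n = 2(δ/d)² = 2 × (3.168 / 0.3316)² = 182.57.
Rounding up, n = 183 per group.

n = 183 per group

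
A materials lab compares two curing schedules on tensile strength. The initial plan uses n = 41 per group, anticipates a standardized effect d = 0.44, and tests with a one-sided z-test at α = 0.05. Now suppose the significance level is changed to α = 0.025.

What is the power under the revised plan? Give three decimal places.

δ = d·√(n/2) = 0.44 × √(41/2) = 1.9922 (unchanged). New critical value: z_{0.025} = 1.960.
Revised power = P(Z > 1.960 − δ) = Φ(0.032) = 0.5129.

Power ≈ 0.513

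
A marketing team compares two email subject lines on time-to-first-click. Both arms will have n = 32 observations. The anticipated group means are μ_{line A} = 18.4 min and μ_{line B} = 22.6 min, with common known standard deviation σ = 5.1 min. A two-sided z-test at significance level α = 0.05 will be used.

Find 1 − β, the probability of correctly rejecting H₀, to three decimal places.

Standardized effect: d = |μ_{line A} − μ_{line B}| / σ = |18.4 − 22.6| / 5.1 = 0.8235
Noncentrality parameter: δ = d·√(n/2) = 0.8235 × √(32/2) = 3.2941
Two-sided α = 0.05 → critical value z_{0.025} = 1.960.
Power = Φ(δ − 1.960) + Φ(−δ − 1.960) = Φ(1.334) + Φ(-5.254) = 0.9089 + 0.0000 = 0.9089.

Power ≈ 0.909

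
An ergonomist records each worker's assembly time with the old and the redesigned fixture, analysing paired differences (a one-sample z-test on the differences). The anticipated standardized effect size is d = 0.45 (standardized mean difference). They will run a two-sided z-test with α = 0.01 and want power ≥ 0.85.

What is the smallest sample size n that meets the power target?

For power 0.85 need Φ(δ − z_{0.005}) = 0.85, so δ = z_{0.005} + z_{0.15} = 2.576 + 1.036 = 3.612.
(The Φ(−δ − z_{α/2}) term is vanishingly small for δ > 0 and is dropped in the standard sample-size formula.)
δ = d·√n ⇒ n = (δ/d)² = (3.612 / 0.45)² = 64.44.
Rounding up, n = 65.

n = 65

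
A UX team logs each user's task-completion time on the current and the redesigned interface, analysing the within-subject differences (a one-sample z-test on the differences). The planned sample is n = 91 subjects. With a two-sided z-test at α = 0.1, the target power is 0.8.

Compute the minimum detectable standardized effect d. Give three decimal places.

d ≈ 0.261

Need Φ(δ − 1.645) = 0.8, so δ = 1.645 + 0.842 = 2.486.
(Lower-tail contribution to power is negligible for δ > 0.)
δ = d·√n ⇒ d = δ/√n = 2.486/√91 = 0.2607.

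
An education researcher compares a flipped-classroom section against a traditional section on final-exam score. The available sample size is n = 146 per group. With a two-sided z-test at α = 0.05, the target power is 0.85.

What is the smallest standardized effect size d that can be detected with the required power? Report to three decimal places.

d ≈ 0.351

Required noncentrality: δ = z_{0.025} + z_{0.15} = 1.960 + 1.036 = 2.996.
(The second rejection-region term Φ(−δ − z_{α/2}) is negligible and dropped.)
δ = d·√(n/2) ⇒ d = δ/√(n/2) = 2.996/√(146/2) = 0.3507.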